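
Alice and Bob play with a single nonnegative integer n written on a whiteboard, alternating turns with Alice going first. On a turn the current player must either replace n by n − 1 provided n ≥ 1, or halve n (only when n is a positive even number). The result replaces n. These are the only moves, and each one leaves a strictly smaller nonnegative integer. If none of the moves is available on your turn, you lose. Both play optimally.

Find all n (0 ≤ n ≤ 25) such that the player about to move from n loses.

Classify positions by backward induction: terminal positions (no move available) are L. From any other position, the mover wins iff some move reaches an L.
n=0: no move → L
n=1: reaches L-position 0 → W
n=2: only reaches 1(W), which is W → L
n=3: reaches L-position 2 → W
n=4: reaches L-position 2 → W
n=5: only reaches 4(W), which is W → L
n=6: reaches L-position 5 → W
n=7: only reaches 6(W), which is W → L
n=8: reaches L-position 7 → W
n=9: only reaches 8(W), which is W → L
n=10: reaches L-position 5 → W
n=11: only reaches 10(W), which is W → L
n=12: reaches L-position 11 → W
n=13: only reaches 12(W), which is W → L
n=14: reaches L-position 7 → W
n=15: only reaches 14(W), which is W → L
n=16: reaches L-position 15 → W
n=17: only reaches 16(W), which is W → L
n=18: reaches L-position 9 → W
n=19: only reaches 18(W), which is W → L
n=20: reaches L-position 19 → W
n=21: only reaches 20(W), which is W → L
n=22: reaches L-position 11 → W
n=23: only reaches 22(W), which is W → L
n=24: reaches L-position 23 → W
n=25: only reaches 24(W), which is W → L
Reading off the rows marked L gives the requested list; there are 13 such values of n.

0, 2, 5, 7, 9, 11, 13, 15, 17, 19, 21, 23, 25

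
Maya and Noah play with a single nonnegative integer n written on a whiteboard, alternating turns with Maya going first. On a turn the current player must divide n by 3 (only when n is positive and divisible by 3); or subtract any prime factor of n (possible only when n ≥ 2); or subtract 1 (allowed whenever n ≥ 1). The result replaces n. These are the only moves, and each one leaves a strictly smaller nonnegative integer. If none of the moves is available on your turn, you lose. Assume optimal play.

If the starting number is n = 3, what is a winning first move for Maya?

Compute win/loss labels from the base case upward. A position with no move is L. Any other position is W if it can reach an L in one move, else L.
n=0: no move → L
n=1: reaches L-position 0 → W
n=2: reaches L-position 0 → W
n=3: reaches L-position 0 → W
From 3, the L positions reachable in one move are: 0.

Move to 0.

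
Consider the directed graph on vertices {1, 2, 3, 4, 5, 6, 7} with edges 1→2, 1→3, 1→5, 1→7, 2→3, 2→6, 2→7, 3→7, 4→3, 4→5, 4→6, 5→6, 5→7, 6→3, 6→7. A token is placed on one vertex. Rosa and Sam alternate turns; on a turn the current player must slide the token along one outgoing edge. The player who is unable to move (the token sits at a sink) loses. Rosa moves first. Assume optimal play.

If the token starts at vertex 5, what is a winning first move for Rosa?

Move to 7.

Positions with no move are L. A position that does have a move is losing for the player to move precisely when every available move leads to a winning position for the opponent. Fill in the labels:
Every edge goes from a vertex to one that appears earlier in the order 7, 3, 6, 2, 5, 4, 1, so processing vertices in that order labels each vertex after all of its successors.
7: no outgoing edge → L
3: W (go to 7, an L position)
6: W (go to 7, an L position)
2: W (go to 7, an L position)
5: W (go to 7, an L position)
4: L (options 5(W), 6(W), 3(W) are all W)
1: W (go to 7, an L position)
From 5, the L positions reachable in one move are: 7.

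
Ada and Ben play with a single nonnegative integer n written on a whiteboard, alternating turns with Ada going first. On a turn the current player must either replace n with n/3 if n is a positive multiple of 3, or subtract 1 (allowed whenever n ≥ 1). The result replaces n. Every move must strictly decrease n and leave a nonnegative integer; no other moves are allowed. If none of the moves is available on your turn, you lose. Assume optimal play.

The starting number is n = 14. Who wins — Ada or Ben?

Work bottom-up. With no move the player to move loses. Otherwise the position is W if at least one move leads to an L position for the opponent, and L if every move leads to a W.
n=0: no move → L
n=1: can move to 0, which is L ⇒ W
n=2: the only move is to 1(W), a W ⇒ L
n=3: can move to 2, which is L ⇒ W
n=4: the only move is to 3(W), a W ⇒ L
n=5: can move to 4, which is L ⇒ W
n=6: can move to 2, which is L ⇒ W
n=7: the only move is to 6(W), a W ⇒ L
n=8: can move to 7, which is L ⇒ W
n=9: moves to 3(W), 8(W); every one is W ⇒ L
n=10: can move to 9, which is L ⇒ W
n=11: the only move is to 10(W), a W ⇒ L
n=12: can move to 4, which is L ⇒ W
n=13: the only move is to 12(W), a W ⇒ L
n=14: can move to 13, which is L ⇒ W
From 14 Ada can move to 13, reaching an L position.

Ada wins.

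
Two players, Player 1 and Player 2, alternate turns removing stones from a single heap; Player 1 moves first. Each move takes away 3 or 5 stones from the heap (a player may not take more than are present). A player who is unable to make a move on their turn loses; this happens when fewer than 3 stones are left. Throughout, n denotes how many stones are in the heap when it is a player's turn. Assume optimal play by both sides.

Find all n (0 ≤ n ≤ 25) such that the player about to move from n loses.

Classify positions by backward induction: terminal positions (no move available) are L. From any other position, the mover wins iff some move reaches an L.
n=0: no move → L
n=1: no move → L
n=2: no move → L
n=3: reaches L-position 0 → W
n=4: reaches L-position 1 → W
n=5: reaches L-position 2 → W
n=6: reaches L-position 1 → W
n=7: reaches L-position 2 → W
n=8: only reaches 5(W), 3(W), all W → L
n=9: only reaches 6(W), 4(W), all W → L
n=10: only reaches 7(W), 5(W), all W → L
n=11: reaches L-position 8 → W
n=12: reaches L-position 9 → W
n=13: reaches L-position 10 → W
n=14: reaches L-position 9 → W
n=15: reaches L-position 10 → W
n=16: only reaches 13(W), 11(W), all W → L
n=17: only reaches 14(W), 12(W), all W → L
n=18: only reaches 15(W), 13(W), all W → L
n=19: reaches L-position 16 → W
n=20: reaches L-position 17 → W
n=21: reaches L-position 18 → W
n=22: reaches L-position 17 → W
n=23: reaches L-position 18 → W
n=24: only reaches 21(W), 19(W), all W → L
n=25: only reaches 22(W), 20(W), all W → L
The losing starting values of n are exactly the entries labelled L in this table (11 of them).

0, 1, 2, 8, 9, 10, 16, 17, 18, 24, 25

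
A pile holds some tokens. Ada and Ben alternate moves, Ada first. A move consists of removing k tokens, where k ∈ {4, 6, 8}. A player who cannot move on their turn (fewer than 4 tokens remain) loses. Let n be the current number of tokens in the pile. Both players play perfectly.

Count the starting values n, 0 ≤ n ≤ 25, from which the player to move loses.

Build the W/L table. Terminal = L. A non-terminal position is W if it has a move to some L; otherwise it is L.
n=0: no move → L
n=1: no move → L
n=2: no move → L
n=3: no move → L
n=4: reaches L-position 0 → W
n=5: reaches L-position 1 → W
n=6: reaches L-position 2 → W
n=7: reaches L-position 3 → W
n=8: reaches L-position 2 → W
n=9: reaches L-position 3 → W
n=10: reaches L-position 2 → W
n=11: reaches L-position 3 → W
n=12: only reaches 8(W), 6(W), 4(W), all W → L
n=13: only reaches 9(W), 7(W), 5(W), all W → L
n=14: only reaches 10(W), 8(W), 6(W), all W → L
n=15: only reaches 11(W), 9(W), 7(W), all W → L
n=16: reaches L-position 12 → W
n=17: reaches L-position 13 → W
n=18: reaches L-position 14 → W
n=19: reaches L-position 15 → W
n=20: reaches L-position 14 → W
n=21: reaches L-position 15 → W
n=22: reaches L-position 14 → W
n=23: reaches L-position 15 → W
n=24: only reaches 20(W), 18(W), 16(W), all W → L
n=25: only reaches 21(W), 19(W), 17(W), all W → L
L entries with 0 ≤ n ≤ 25: n = 0, 1, 2, 3, 12, 13, 14, 15, 24, 25; that makes 10.

10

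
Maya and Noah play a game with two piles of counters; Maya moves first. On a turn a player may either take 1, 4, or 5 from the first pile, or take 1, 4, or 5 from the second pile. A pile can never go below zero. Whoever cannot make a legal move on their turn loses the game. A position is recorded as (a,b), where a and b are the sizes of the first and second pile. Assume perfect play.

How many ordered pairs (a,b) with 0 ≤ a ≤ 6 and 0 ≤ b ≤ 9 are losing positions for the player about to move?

18

Compute win/loss labels from the base case upward. A position with no move is L. Any other position is W if it can reach an L in one move, else L.
Every move lowers a or b (never raises either), so fill the grid row by row in increasing a, and left to right within a row: each cell's successors are then already labelled.
      b=0  b=1  b=2  b=3  b=4  b=5  b=6  b=7  b=8  b=9
a=0:    L    W    L    W    W    W    W    W    L    W
a=1:    W    L    W    L    W    W    W    W    W    L
a=2:    L    W    L    W    W    W    W    W    L    W
a=3:    W    L    W    L    W    W    W    W    W    L
a=4:    W    W    W    W    L    W    L    W    W    W
a=5:    W    W    W    W    W    L    W    L    W    W
a=6:    W    W    W    W    L    W    L    W    W    W
Cells with no legal move (terminal, hence L): (0,0).
The remaining L cells, each justified by listing all of its moves:
(0,2): only reaches (0,1)(W), which is W → L
(0,8): only reaches (0,7)(W), (0,4)(W), (0,3)(W), all W → L
(1,1): only reaches (0,1)(W), (1,0)(W), all W → L
(1,3): only reaches (0,3)(W), (1,2)(W), all W → L
(1,9): only reaches (0,9)(W), (1,8)(W), (1,5)(W), (1,4)(W), all W → L
(2,0): only reaches (1,0)(W), which is W → L
(2,2): only reaches (1,2)(W), (2,1)(W), all W → L
(2,8): only reaches (1,8)(W), (2,7)(W), (2,4)(W), (2,3)(W), all W → L
(3,1): only reaches (2,1)(W), (3,0)(W), all W → L
(3,3): only reaches (2,3)(W), (3,2)(W), all W → L
(3,9): only reaches (2,9)(W), (3,8)(W), (3,5)(W), (3,4)(W), all W → L
(4,4): only reaches (3,4)(W), (0,4)(W), (4,3)(W), (4,0)(W), all W → L
(4,6): only reaches (3,6)(W), (0,6)(W), (4,5)(W), (4,2)(W), (4,1)(W), all W → L
(5,5): only reaches (4,5)(W), (1,5)(W), (0,5)(W), (5,4)(W), (5,1)(W), (5,0)(W), all W → L
(5,7): only reaches (4,7)(W), (1,7)(W), (0,7)(W), (5,6)(W), (5,3)(W), (5,2)(W), all W → L
(6,4): only reaches (5,4)(W), (2,4)(W), (1,4)(W), (6,3)(W), (6,0)(W), all W → L
(6,6): only reaches (5,6)(W), (2,6)(W), (1,6)(W), (6,5)(W), (6,2)(W), (6,1)(W), all W → L
Every other cell has at least one move into one of the L cells above, so it is W.
L cells per row: a=0: 3, a=1: 3, a=2: 3, a=3: 3, a=4: 2, a=5: 2, a=6: 2; total 18.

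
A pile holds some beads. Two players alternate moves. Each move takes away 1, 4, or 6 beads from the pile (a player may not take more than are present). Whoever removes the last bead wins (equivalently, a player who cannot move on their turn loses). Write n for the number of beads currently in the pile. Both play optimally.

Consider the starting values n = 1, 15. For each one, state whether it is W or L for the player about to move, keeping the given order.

1: W, 15: L

Classify positions by backward induction: terminal positions (no move available) are L. From any other position, the mover wins iff some move reaches an L.
n=0: no move → L
n=1: →0(L), so W
n=2: →1(W) only, which is W, so L
n=3: →2(L), so W
n=4: →0(L), so W
n=5: →4(W), 1(W) — all W, so L
n=6: →5(L), so W
n=7: →6(W), 3(W), 1(W) — all W, so L
n=8: →7(L), so W
n=9: →5(L), so W
n=10: →9(W), 6(W), 4(W) — all W, so L
n=11: →10(L), so W
n=12: →11(W), 8(W), 6(W) — all W, so L
n=13: →12(L), so W
n=14: →10(L), so W
n=15: →14(W), 11(W), 9(W) — all W, so L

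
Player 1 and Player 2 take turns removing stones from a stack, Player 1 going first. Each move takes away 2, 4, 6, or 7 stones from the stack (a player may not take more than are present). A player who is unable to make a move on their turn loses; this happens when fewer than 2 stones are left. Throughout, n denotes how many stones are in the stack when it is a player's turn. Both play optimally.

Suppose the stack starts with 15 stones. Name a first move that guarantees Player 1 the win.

Remove 6, leaving 9.

Compute win/loss labels from the base case upward. A position with no move is L. Any other position is W if it can reach an L in one move, else L.
n=0: no move → L
n=1: no move → L
n=2: W (go to 0, an L position)
n=3: W (go to 1, an L position)
n=4: W (go to 0, an L position)
n=5: W (go to 1, an L position)
n=6: W (go to 0, an L position)
n=7: W (go to 1, an L position)
n=8: W (go to 1, an L position)
n=9: L (options 7(W), 5(W), 3(W), 2(W) are all W)
n=10: L (options 8(W), 6(W), 4(W), 3(W) are all W)
n=11: W (go to 9, an L position)
n=12: W (go to 10, an L position)
n=13: W (go to 9, an L position)
n=14: W (go to 10, an L position)
n=15: W (go to 9, an L position)
From 15, the L positions reachable in one move are: 9.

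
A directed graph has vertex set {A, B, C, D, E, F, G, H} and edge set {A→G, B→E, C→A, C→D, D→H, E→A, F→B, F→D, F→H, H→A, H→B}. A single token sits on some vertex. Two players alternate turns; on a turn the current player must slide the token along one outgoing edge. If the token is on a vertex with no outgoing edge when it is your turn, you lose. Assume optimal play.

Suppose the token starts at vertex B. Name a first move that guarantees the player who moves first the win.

Move to E.

Positions with no move are L. A position that does have a move is losing for the player to move precisely when every available move leads to a winning position for the opponent. Fill in the labels:
Every edge goes from a vertex to one that appears earlier in the order G, A, E, B, H, D, F, C, so processing vertices in that order labels each vertex after all of its successors.
G: no outgoing edge → L
A: can move to G, which is L ⇒ W
E: the only move is to A(W), a W ⇒ L
B: can move to E, which is L ⇒ W
H: moves to B(W), A(W); every one is W ⇒ L
D: can move to H, which is L ⇒ W
F: can move to H, which is L ⇒ W
C: moves to D(W), A(W); every one is W ⇒ L
From B, the L positions reachable in one move are: E.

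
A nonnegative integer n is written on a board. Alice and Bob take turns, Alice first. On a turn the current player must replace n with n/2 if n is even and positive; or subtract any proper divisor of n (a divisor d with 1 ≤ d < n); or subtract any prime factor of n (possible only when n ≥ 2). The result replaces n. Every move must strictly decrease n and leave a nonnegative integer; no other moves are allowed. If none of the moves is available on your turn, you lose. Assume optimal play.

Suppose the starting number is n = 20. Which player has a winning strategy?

Compute win/loss labels from the base case upward. A position with no move is L. Any other position is W if it can reach an L in one move, else L.
n=0: no move → L
n=1: no move → L
n=2: W (go to 0, an L position)
n=3: W (go to 0, an L position)
n=4: L (options 2(W), 3(W) are all W)
n=5: W (go to 0, an L position)
n=6: W (go to 4, an L position)
n=7: W (go to 0, an L position)
n=8: W (go to 4, an L position)
n=9: L (options 6(W), 8(W) are all W)
n=10: W (go to 9, an L position)
n=11: W (go to 0, an L position)
n=12: W (go to 9, an L position)
n=13: W (go to 0, an L position)
n=14: L (options 7(W), 12(W), 13(W) are all W)
n=15: W (go to 14, an L position)
n=16: W (go to 14, an L position)
n=17: W (go to 0, an L position)
n=18: W (go to 9, an L position)
n=19: W (go to 0, an L position)
n=20: L (options 10(W), 15(W), 16(W), 18(W), 19(W) are all W)
Every move from 20 reaches a W position, so the mover loses.

Bob wins.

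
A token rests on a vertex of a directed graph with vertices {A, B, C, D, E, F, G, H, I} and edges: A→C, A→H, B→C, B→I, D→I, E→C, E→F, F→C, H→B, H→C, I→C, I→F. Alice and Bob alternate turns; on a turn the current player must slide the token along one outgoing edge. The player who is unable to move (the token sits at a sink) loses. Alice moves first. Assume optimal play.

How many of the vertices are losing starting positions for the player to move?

Label each position W (a win for the player to move) or L (a loss). A position with no legal move is L; any other position is W exactly when some move reaches an L, and L when every move reaches a W.
Every edge goes from a vertex to one that appears earlier in the order C, G, F, I, D, B, H, E, A, so processing vertices in that order labels each vertex after all of its successors.
C: no outgoing edge → L
G: no outgoing edge → L
F: W (go to C, an L position)
I: W (go to C, an L position)
D: L (sole option I(W) is W)
B: W (go to C, an L position)
H: W (go to C, an L position)
E: W (go to C, an L position)
A: W (go to C, an L position)
The L vertices are C, D, G; that is 3 in all.

3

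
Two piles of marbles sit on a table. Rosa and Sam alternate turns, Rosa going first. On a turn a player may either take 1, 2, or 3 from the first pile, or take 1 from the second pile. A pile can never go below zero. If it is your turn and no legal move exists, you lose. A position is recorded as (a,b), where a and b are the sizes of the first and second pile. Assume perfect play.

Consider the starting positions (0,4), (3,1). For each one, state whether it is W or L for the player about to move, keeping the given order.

(0,4): L, (3,1): W

Use the standard recursion: the mover loses at a terminal position; elsewhere, the mover wins exactly when some move hands the opponent an L position.
No move ever increases a pile, so every position that can arise here has a ≤ 3 and b ≤ 4; it is enough to label the cells with 0 ≤ a ≤ 3 and 0 ≤ b ≤ 4.
Every move lowers a or b (never raises either), so fill the grid row by row in increasing a, and left to right within a row: each cell's successors are then already labelled.
      b=0  b=1  b=2  b=3  b=4
a=0:    L    W    L    W    L
a=1:    W    L    W    L    W
a=2:    W    W    W    W    W
a=3:    W    W    W    W    W
Cells with no legal move (terminal, hence L): (0,0).
The remaining L cells, each justified by listing all of its moves:
(0,2): only reaches (0,1)(W), which is W → L
(0,4): only reaches (0,3)(W), which is W → L
(1,1): only reaches (0,1)(W), (1,0)(W), all W → L
(1,3): only reaches (0,3)(W), (1,2)(W), all W → L
Every other cell has at least one move into one of the L cells above, so it is W.
(0,4): one of the L cells justified above, so L
(3,1): the move to (1,1) reaches an L cell, so W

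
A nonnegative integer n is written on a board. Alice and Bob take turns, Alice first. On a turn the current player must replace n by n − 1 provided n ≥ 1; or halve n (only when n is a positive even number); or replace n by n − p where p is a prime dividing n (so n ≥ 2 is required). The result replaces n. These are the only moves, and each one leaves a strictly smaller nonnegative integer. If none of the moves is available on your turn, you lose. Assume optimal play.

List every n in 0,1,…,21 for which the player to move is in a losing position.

0, 4, 9, 14, 20

Compute win/loss labels from the base case upward. A position with no move is L. Any other position is W if it can reach an L in one move, else L.
n=0: no move → L
n=1: can move to 0, which is L ⇒ W
n=2: can move to 0, which is L ⇒ W
n=3: can move to 0, which is L ⇒ W
n=4: moves to 2(W), 3(W); every one is W ⇒ L
n=5: can move to 0, which is L ⇒ W
n=6: can move to 4, which is L ⇒ W
n=7: can move to 0, which is L ⇒ W
n=8: can move to 4, which is L ⇒ W
n=9: moves to 6(W), 8(W); every one is W ⇒ L
n=10: can move to 9, which is L ⇒ W
n=11: can move to 0, which is L ⇒ W
n=12: can move to 9, which is L ⇒ W
n=13: can move to 0, which is L ⇒ W
n=14: moves to 7(W), 12(W), 13(W); every one is W ⇒ L
n=15: can move to 14, which is L ⇒ W
n=16: can move to 14, which is L ⇒ W
n=17: can move to 0, which is L ⇒ W
n=18: can move to 9, which is L ⇒ W
n=19: can move to 0, which is L ⇒ W
n=20: moves to 10(W), 15(W), 18(W), 19(W); every one is W ⇒ L
n=21: can move to 14, which is L ⇒ W
The losing starting values of n are exactly the entries labelled L in this table (5 of them).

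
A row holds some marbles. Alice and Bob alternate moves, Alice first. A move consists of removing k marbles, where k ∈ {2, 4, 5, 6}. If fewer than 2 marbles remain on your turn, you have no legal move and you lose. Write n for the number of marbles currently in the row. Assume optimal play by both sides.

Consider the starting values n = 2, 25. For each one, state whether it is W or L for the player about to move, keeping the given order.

Use the standard recursion: the mover loses at a terminal position; elsewhere, the mover wins exactly when some move hands the opponent an L position.
n=0: no move → L
n=1: no move → L
n=2: can move to 0, which is L ⇒ W
n=3: can move to 1, which is L ⇒ W
n=4: can move to 0, which is L ⇒ W
n=5: can move to 1, which is L ⇒ W
n=6: can move to 1, which is L ⇒ W
n=7: can move to 1, which is L ⇒ W
n=8: moves to 6(W), 4(W), 3(W), 2(W); every one is W ⇒ L
n=9: moves to 7(W), 5(W), 4(W), 3(W); every one is W ⇒ L
n=10: can move to 8, which is L ⇒ W
n=11: can move to 9, which is L ⇒ W
n=12: can move to 8, which is L ⇒ W
n=13: can move to 9, which is L ⇒ W
n=14: can move to 9, which is L ⇒ W
n=15: can move to 9, which is L ⇒ W
n=16: moves to 14(W), 12(W), 11(W), 10(W); every one is W ⇒ L
n=17: moves to 15(W), 13(W), 12(W), 11(W); every one is W ⇒ L
n=18: can move to 16, which is L ⇒ W
n=19: can move to 17, which is L ⇒ W
n=20: can move to 16, which is L ⇒ W
n=21: can move to 17, which is L ⇒ W
n=22: can move to 17, which is L ⇒ W
n=23: can move to 17, which is L ⇒ W
n=24: moves to 22(W), 20(W), 19(W), 18(W); every one is W ⇒ L
n=25: moves to 23(W), 21(W), 20(W), 19(W); every one is W ⇒ L

2: W, 25: L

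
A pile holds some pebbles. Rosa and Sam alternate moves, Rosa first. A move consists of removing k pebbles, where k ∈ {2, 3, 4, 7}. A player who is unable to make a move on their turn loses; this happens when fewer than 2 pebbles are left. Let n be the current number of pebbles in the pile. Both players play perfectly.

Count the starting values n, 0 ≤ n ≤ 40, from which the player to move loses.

12

Build the W/L table. Terminal = L. A non-terminal position is W if it has a move to some L; otherwise it is L.
n=0: no move → L
n=1: no move → L
n=2: →0(L), so W
n=3: →1(L), so W
n=4: →1(L), so W
n=5: →1(L), so W
n=6: →4(W), 3(W), 2(W) — all W, so L
n=7: →0(L), so W
n=8: →6(L), so W
n=9: →6(L), so W
n=10: →6(L), so W
n=11: →9(W), 8(W), 7(W), 4(W) — all W, so L
n=12: →10(W), 9(W), 8(W), 5(W) — all W, so L
n=13: →11(L), so W
n=14: →12(L), so W
n=15: →12(L), so W
n=16: →12(L), so W
n=17: →15(W), 14(W), 13(W), 10(W) — all W, so L
n=18: →11(L), so W
n=19: →17(L), so W
n=20: →17(L), so W
n=21: →17(L), so W
n=22: →20(W), 19(W), 18(W), 15(W) — all W, so L
n=23: →21(W), 20(W), 19(W), 16(W) — all W, so L
n=24: →22(L), so W
n=25: →23(L), so W
n=26: →23(L), so W
n=27: →23(L), so W
n=28: →26(W), 25(W), 24(W), 21(W) — all W, so L
n=29: →22(L), so W
n=30: →28(L), so W
n=31: →28(L), so W
n=32: →28(L), so W
n=33: →31(W), 30(W), 29(W), 26(W) — all W, so L
n=34: →32(W), 31(W), 30(W), 27(W) — all W, so L
n=35: →33(L), so W
n=36: →34(L), so W
n=37: →34(L), so W
n=38: →34(L), so W
n=39: →37(W), 36(W), 35(W), 32(W) — all W, so L
n=40: →33(L), so W
L entries with 0 ≤ n ≤ 40: n = 0, 1, 6, 11, 12, 17, 22, 23, 28, 33, 34, 39; that makes 12.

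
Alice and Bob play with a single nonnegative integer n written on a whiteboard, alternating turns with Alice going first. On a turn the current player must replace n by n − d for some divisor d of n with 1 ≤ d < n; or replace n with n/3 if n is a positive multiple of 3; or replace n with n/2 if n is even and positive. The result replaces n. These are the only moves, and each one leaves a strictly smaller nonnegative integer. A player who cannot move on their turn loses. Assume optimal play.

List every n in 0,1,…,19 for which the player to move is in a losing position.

0, 1, 4, 7, 9, 11, 13, 15, 17, 19

Compute win/loss labels from the base case upward. A position with no move is L. Any other position is W if it can reach an L in one move, else L.
n=0: no move → L
n=1: no move → L
n=2: →1(L), so W
n=3: →1(L), so W
n=4: →2(W), 3(W) — all W, so L
n=5: →4(L), so W
n=6: →4(L), so W
n=7: →6(W) only, which is W, so L
n=8: →4(L), so W
n=9: →3(W), 6(W), 8(W) — all W, so L
n=10: →9(L), so W
n=11: →10(W) only, which is W, so L
n=12: →4(L), so W
n=13: →12(W) only, which is W, so L
n=14: →7(L), so W
n=15: →5(W), 10(W), 12(W), 14(W) — all W, so L
n=16: →15(L), so W
n=17: →16(W) only, which is W, so L
n=18: →9(L), so W
n=19: →18(W) only, which is W, so L
The losing starting values of n are exactly the entries labelled L in this table (10 of them).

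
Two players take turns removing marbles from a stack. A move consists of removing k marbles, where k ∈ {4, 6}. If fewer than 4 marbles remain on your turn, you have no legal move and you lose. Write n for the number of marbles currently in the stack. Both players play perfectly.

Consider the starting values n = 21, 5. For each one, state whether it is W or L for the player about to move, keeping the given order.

Work bottom-up. With no move the player to move loses. Otherwise the position is W if at least one move leads to an L position for the opponent, and L if every move leads to a W.
n=0: no move → L
n=1: no move → L
n=2: no move → L
n=3: no move → L
n=4: can move to 0, which is L ⇒ W
n=5: can move to 1, which is L ⇒ W
n=6: can move to 2, which is L ⇒ W
n=7: can move to 3, which is L ⇒ W
n=8: can move to 2, which is L ⇒ W
n=9: can move to 3, which is L ⇒ W
n=10: moves to 6(W), 4(W); every one is W ⇒ L
n=11: moves to 7(W), 5(W); every one is W ⇒ L
n=12: moves to 8(W), 6(W); every one is W ⇒ L
n=13: moves to 9(W), 7(W); every one is W ⇒ L
n=14: can move to 10, which is L ⇒ W
n=15: can move to 11, which is L ⇒ W
n=16: can move to 12, which is L ⇒ W
n=17: can move to 13, which is L ⇒ W
n=18: can move to 12, which is L ⇒ W
n=19: can move to 13, which is L ⇒ W
n=20: moves to 16(W), 14(W); every one is W ⇒ L
n=21: moves to 17(W), 15(W); every one is W ⇒ L

21: L, 5: W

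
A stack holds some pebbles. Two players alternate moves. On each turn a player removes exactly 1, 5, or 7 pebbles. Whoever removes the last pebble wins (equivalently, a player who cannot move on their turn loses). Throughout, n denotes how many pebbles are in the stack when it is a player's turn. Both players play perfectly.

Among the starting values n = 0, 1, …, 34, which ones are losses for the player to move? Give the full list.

0, 2, 4, 6, 8, 10, 12, 14, 16, 18, 20, 22, 24, 26, 28, 30, 32, 34

Compute win/loss labels from the base case upward. A position with no move is L. Any other position is W if it can reach an L in one move, else L.
n=0: no move → L
n=1: W (go to 0, an L position)
n=2: L (sole option 1(W) is W)
n=3: W (go to 2, an L position)
n=4: L (sole option 3(W) is W)
n=5: W (go to 4, an L position)
n=6: L (options 5(W), 1(W) are all W)
n=7: W (go to 6, an L position)
n=8: L (options 7(W), 3(W), 1(W) are all W)
n=9: W (go to 8, an L position)
n=10: L (options 9(W), 5(W), 3(W) are all W)
n=11: W (go to 10, an L position)
n=12: L (options 11(W), 7(W), 5(W) are all W)
n=13: W (go to 12, an L position)
n=14: L (options 13(W), 9(W), 7(W) are all W)
n=15: W (go to 14, an L position)
n=16: L (options 15(W), 11(W), 9(W) are all W)
n=17: W (go to 16, an L position)
n=18: L (options 17(W), 13(W), 11(W) are all W)
n=19: W (go to 18, an L position)
n=20: L (options 19(W), 15(W), 13(W) are all W)
n=21: W (go to 20, an L position)
n=22: L (options 21(W), 17(W), 15(W) are all W)
n=23: W (go to 22, an L position)
n=24: L (options 23(W), 19(W), 17(W) are all W)
n=25: W (go to 24, an L position)
n=26: L (options 25(W), 21(W), 19(W) are all W)
n=27: W (go to 26, an L position)
n=28: L (options 27(W), 23(W), 21(W) are all W)
n=29: W (go to 28, an L position)
n=30: L (options 29(W), 25(W), 23(W) are all W)
n=31: W (go to 30, an L position)
n=32: L (options 31(W), 27(W), 25(W) are all W)
n=33: W (go to 32, an L position)
n=34: L (options 33(W), 29(W), 27(W) are all W)
The losing starting values of n are exactly the entries labelled L in this table (18 of them).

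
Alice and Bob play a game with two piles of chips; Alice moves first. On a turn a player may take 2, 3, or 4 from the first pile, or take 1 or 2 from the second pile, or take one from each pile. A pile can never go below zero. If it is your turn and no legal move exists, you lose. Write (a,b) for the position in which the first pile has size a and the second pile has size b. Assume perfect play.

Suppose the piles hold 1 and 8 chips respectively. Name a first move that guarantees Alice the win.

Move to (1,6).

Classify positions by backward induction: terminal positions (no move available) are L. From any other position, the mover wins iff some move reaches an L.
No move ever increases a pile, so every position that can arise here has a ≤ 1 and b ≤ 8; it is enough to label the cells with 0 ≤ a ≤ 1 and 0 ≤ b ≤ 8.
Every move lowers a or b (never raises either), so fill the grid row by row in increasing a, and left to right within a row: each cell's successors are then already labelled.
      b=0  b=1  b=2  b=3  b=4  b=5  b=6  b=7  b=8
a=0:    L    W    W    L    W    W    L    W    W
a=1:    L    W    W    L    W    W    L    W    W
Cells with no legal move (terminal, hence L): (0,0), (1,0).
The remaining L cells, each justified by listing all of its moves:
(0,3): →(0,2)(W), (0,1)(W) — all W, so L
(0,6): →(0,5)(W), (0,4)(W) — all W, so L
(1,3): →(1,2)(W), (1,1)(W), (0,2)(W) — all W, so L
(1,6): →(1,5)(W), (1,4)(W), (0,5)(W) — all W, so L
Every other cell has at least one move into one of the L cells above, so it is W.
From (1,8), the L positions reachable in one move are: (1,6).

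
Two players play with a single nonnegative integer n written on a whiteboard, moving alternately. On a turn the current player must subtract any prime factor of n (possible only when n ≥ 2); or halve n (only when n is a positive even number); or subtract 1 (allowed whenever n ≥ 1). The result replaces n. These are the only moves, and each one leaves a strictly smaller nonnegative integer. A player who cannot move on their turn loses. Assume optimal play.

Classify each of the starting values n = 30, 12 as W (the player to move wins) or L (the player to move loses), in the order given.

30: L, 12: W

Build the W/L table. Terminal = L. A non-terminal position is W if it has a move to some L; otherwise it is L.
n=0: no move → L
n=1: →0(L), so W
n=2: →0(L), so W
n=3: →0(L), so W
n=4: →2(W), 3(W) — all W, so L
n=5: →0(L), so W
n=6: →4(L), so W
n=7: →0(L), so W
n=8: →4(L), so W
n=9: →6(W), 8(W) — all W, so L
n=10: →9(L), so W
n=11: →0(L), so W
n=12: →9(L), so W
n=13: →0(L), so W
n=14: →7(W), 12(W), 13(W) — all W, so L
n=15: →14(L), so W
n=16: →14(L), so W
n=17: →0(L), so W
n=18: →9(L), so W
n=19: →0(L), so W
n=20: →10(W), 15(W), 18(W), 19(W) — all W, so L
n=21: →14(L), so W
n=22: →20(L), so W
n=23: →0(L), so W
n=24: →12(W), 21(W), 22(W), 23(W) — all W, so L
n=25: →20(L), so W
n=26: →24(L), so W
n=27: →24(L), so W
n=28: →14(L), so W
n=29: →0(L), so W
n=30: →15(W), 25(W), 27(W), 28(W), 29(W) — all W, so L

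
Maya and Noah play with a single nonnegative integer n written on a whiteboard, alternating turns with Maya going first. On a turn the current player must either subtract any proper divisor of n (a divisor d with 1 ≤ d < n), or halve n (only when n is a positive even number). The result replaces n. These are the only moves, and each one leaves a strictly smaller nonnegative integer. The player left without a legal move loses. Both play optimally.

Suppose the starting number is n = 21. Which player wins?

Use the standard recursion: the mover loses at a terminal position; elsewhere, the mover wins exactly when some move hands the opponent an L position.
n=0: no move → L
n=1: no move → L
n=2: W (go to 1, an L position)
n=3: L (sole option 2(W) is W)
n=4: W (go to 3, an L position)
n=5: L (sole option 4(W) is W)
n=6: W (go to 3, an L position)
n=7: L (sole option 6(W) is W)
n=8: W (go to 7, an L position)
n=9: L (options 6(W), 8(W) are all W)
n=10: W (go to 5, an L position)
n=11: L (sole option 10(W) is W)
n=12: W (go to 9, an L position)
n=13: L (sole option 12(W) is W)
n=14: W (go to 7, an L position)
n=15: L (options 10(W), 12(W), 14(W) are all W)
n=16: W (go to 15, an L position)
n=17: L (sole option 16(W) is W)
n=18: W (go to 9, an L position)
n=19: L (sole option 18(W) is W)
n=20: W (go to 15, an L position)
n=21: L (options 14(W), 18(W), 20(W) are all W)
The starting position 21 is L: whatever Maya does, the opponent receives a W position.

Noah wins.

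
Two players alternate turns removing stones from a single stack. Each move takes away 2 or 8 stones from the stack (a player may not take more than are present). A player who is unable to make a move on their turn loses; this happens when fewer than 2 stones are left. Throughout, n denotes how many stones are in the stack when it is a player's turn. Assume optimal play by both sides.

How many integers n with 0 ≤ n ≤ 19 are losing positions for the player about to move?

Work bottom-up. With no move the player to move loses. Otherwise the position is W if at least one move leads to an L position for the opponent, and L if every move leads to a W.
n=0: no move → L
n=1: no move → L
n=2: →0(L), so W
n=3: →1(L), so W
n=4: →2(W) only, which is W, so L
n=5: →3(W) only, which is W, so L
n=6: →4(L), so W
n=7: →5(L), so W
n=8: →0(L), so W
n=9: →1(L), so W
n=10: →8(W), 2(W) — all W, so L
n=11: →9(W), 3(W) — all W, so L
n=12: →10(L), so W
n=13: →11(L), so W
n=14: →12(W), 6(W) — all W, so L
n=15: →13(W), 7(W) — all W, so L
n=16: →14(L), so W
n=17: →15(L), so W
n=18: →10(L), so W
n=19: →11(L), so W
L entries with 0 ≤ n ≤ 19: n = 0, 1, 4, 5, 10, 11, 14, 15; that makes 8.

8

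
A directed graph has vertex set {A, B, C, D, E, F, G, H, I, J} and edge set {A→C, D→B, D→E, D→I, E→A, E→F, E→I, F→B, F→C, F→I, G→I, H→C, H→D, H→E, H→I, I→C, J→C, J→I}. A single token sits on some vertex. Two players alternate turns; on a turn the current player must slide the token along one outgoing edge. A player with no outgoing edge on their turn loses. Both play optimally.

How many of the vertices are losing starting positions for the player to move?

Classify positions by backward induction: terminal positions (no move available) are L. From any other position, the mover wins iff some move reaches an L.
Every edge goes from a vertex to one that appears earlier in the order C, B, I, F, A, J, E, D, G, H, so processing vertices in that order labels each vertex after all of its successors.
C: no outgoing edge → L
B: no outgoing edge → L
I: →C(L), so W
F: →B(L), so W
A: →C(L), so W
J: →C(L), so W
E: →A(W), F(W), I(W) — all W, so L
D: →E(L), so W
G: →I(W) only, which is W, so L
H: →E(L), so W
The L vertices are B, C, E, G; that is 4 in all.

4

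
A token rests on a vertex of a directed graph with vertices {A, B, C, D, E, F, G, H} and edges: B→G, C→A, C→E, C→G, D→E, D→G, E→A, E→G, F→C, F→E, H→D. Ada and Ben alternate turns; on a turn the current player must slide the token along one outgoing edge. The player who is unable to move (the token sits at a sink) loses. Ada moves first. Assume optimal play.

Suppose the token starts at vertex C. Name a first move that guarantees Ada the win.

Label each position W (a win for the player to move) or L (a loss). A position with no legal move is L; any other position is W exactly when some move reaches an L, and L when every move reaches a W.
Every edge goes from a vertex to one that appears earlier in the order A, G, E, C, D, F, H, B, so processing vertices in that order labels each vertex after all of its successors.
A: no outgoing edge → L
G: no outgoing edge → L
E: reaches L-position G → W
C: reaches L-position G → W
D: reaches L-position G → W
F: only reaches C(W), E(W), all W → L
H: only reaches D(W), which is W → L
B: reaches L-position G → W
From C, the L positions reachable in one move are: G, A. Any move reaching one of these is winning.

Move to G.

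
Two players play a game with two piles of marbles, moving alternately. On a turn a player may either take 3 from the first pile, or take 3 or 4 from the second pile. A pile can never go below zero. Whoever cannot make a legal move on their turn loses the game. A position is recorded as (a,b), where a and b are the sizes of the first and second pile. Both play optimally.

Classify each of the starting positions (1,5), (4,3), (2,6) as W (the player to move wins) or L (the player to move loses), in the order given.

(1,5): W, (4,3): L, (2,6): W

Compute win/loss labels from the base case upward. A position with no move is L. Any other position is W if it can reach an L in one move, else L.
No move ever increases a pile, so every position that can arise here has a ≤ 4 and b ≤ 6; it is enough to label the cells with 0 ≤ a ≤ 4 and 0 ≤ b ≤ 6.
Every move lowers a or b (never raises either), so fill the grid row by row in increasing a, and left to right within a row: each cell's successors are then already labelled.
      b=0  b=1  b=2  b=3  b=4  b=5  b=6
a=0:    L    L    L    W    W    W    W
a=1:    L    L    L    W    W    W    W
a=2:    L    L    L    W    W    W    W
a=3:    W    W    W    L    L    L    W
a=4:    W    W    W    L    L    L    W
Cells with no legal move (terminal, hence L): (0,0), (0,1), (0,2), (1,0), (1,1), (1,2), (2,0), (2,1), (2,2).
The remaining L cells, each justified by listing all of its moves:
(3,3): L (options (0,3)(W), (3,0)(W) are all W)
(3,4): L (options (0,4)(W), (3,1)(W), (3,0)(W) are all W)
(3,5): L (options (0,5)(W), (3,2)(W), (3,1)(W) are all W)
(4,3): L (options (1,3)(W), (4,0)(W) are all W)
(4,4): L (options (1,4)(W), (4,1)(W), (4,0)(W) are all W)
(4,5): L (options (1,5)(W), (4,2)(W), (4,1)(W) are all W)
Every other cell has at least one move into one of the L cells above, so it is W.
(1,5): the move to (1,2) reaches an L cell, so W
(4,3): one of the L cells justified above, so L
(2,6): the move to (2,2) reaches an L cell, so W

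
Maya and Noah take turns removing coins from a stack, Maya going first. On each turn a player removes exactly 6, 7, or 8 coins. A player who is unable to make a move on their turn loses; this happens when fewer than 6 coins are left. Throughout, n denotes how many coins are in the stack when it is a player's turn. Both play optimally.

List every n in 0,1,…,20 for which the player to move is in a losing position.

Compute win/loss labels from the base case upward. A position with no move is L. Any other position is W if it can reach an L in one move, else L.
n=0: no move → L
n=1: no move → L
n=2: no move → L
n=3: no move → L
n=4: no move → L
n=5: no move → L
n=6: →0(L), so W
n=7: →1(L), so W
n=8: →2(L), so W
n=9: →3(L), so W
n=10: →4(L), so W
n=11: →5(L), so W
n=12: →5(L), so W
n=13: →5(L), so W
n=14: →8(W), 7(W), 6(W) — all W, so L
n=15: →9(W), 8(W), 7(W) — all W, so L
n=16: →10(W), 9(W), 8(W) — all W, so L
n=17: →11(W), 10(W), 9(W) — all W, so L
n=18: →12(W), 11(W), 10(W) — all W, so L
n=19: →13(W), 12(W), 11(W) — all W, so L
n=20: →14(L), so W
The losing starting values of n are exactly the entries labelled L in this table (12 of them).

0, 1, 2, 3, 4, 5, 14, 15, 16, 17, 18, 19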